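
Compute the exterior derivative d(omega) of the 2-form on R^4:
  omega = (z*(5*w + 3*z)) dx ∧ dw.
d(omega) = (-5*w - 6*z) dx ∧ dz ∧ dw

For a 2-form omega = sum_{i<j} g_{ij} dx_i ∧ dx_j, the exterior derivative is
  d(omega) = sum_{i<j} d(g_{ij}) ∧ dx_i ∧ dx_j = sum_{i<j, k} (∂g_{ij}/∂x_k) dx_k ∧ dx_i ∧ dx_j.
Expand each term, using dx_k ∧ dx_i ∧ dx_j = sgn(permutation) dx_{(a)} ∧ dx_{(b)} ∧ dx_{(c)} with (a < b < c) sorted:
  d(z*(5*w + 3*z)) includes (∂/∂z)(z*(5*w + 3*z)) dz = (5*w + 6*z) dz, which multiplied by dx ∧ dw gives (-5*w - 6*z) dx ∧ dz ∧ dw
Collecting like 3-forms: d(omega) = (-5*w - 6*z) dx ∧ dz ∧ dw.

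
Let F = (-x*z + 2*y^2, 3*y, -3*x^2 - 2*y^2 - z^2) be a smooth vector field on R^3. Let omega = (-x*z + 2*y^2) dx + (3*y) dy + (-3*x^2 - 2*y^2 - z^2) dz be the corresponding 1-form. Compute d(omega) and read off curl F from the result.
d(omega) = (-4*y) dy ∧ dz + (5*x) dz ∧ dx + (-4*y) dx ∧ dy; curl F = (-4*y, 5*x, -4*y)

d omega = sum_{i<j} (∂f_j/∂x_i - ∂f_i/∂x_j) dx_i ∧ dx_j. Under the identification (dy ∧ dz, dz ∧ dx, dx ∧ dy) ↔ (e_x, e_y, e_z), the coefficients are exactly the components of curl F. Compute:
  ∂R/∂y - ∂Q/∂z = (-4*y) - (0) = -4*y
  ∂P/∂z - ∂R/∂x = (-x) - (-6*x) = 5*x
  ∂Q/∂x - ∂P/∂y = (0) - (4*y) = -4*y.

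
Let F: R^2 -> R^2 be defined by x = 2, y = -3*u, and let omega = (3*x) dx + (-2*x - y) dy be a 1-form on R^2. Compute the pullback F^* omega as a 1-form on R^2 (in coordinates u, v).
F^* omega = (12 - 9*u) du

Using F^*(f dg) = (f ∘ F) d(g ∘ F), substitute each coordinate x_i by F_i(u, v) in f_i, and replace dx_i by d F_i = (∂F_i/∂u) du + (∂F_i/∂v) dv.
  For the x component: f_1(F) = 6; d F_1 = (0) du + (0) dv
  For the y component: f_2(F) = 3*u - 4; d F_2 = (-3) du + (0) dv
Combining and collecting du, dv coefficients:
  coeff of du: 12 - 9*u
  coeff of dv: 0
F^* omega = (12 - 9*u) du.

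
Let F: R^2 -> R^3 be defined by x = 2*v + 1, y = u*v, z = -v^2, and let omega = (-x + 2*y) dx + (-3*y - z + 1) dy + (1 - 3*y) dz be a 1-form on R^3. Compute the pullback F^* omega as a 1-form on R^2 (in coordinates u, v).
F^* omega = (v*(-3*u*v + v^2 + 1)) du + (-3*u^2*v + 7*u*v^2 + 4*u*v + u - 6*v - 2) dv

Using F^*(f dg) = (f ∘ F) d(g ∘ F), substitute each coordinate x_i by F_i(u, v) in f_i, and replace dx_i by d F_i = (∂F_i/∂u) du + (∂F_i/∂v) dv.
  For the x component: f_1(F) = 2*u*v - 2*v - 1; d F_1 = (0) du + (2) dv
  For the y component: f_2(F) = -3*u*v + v^2 + 1; d F_2 = (v) du + (u) dv
  For the z component: f_3(F) = -3*u*v + 1; d F_3 = (0) du + (-2*v) dv
Combining and collecting du, dv coefficients:
  coeff of du: v*(-3*u*v + v^2 + 1)
  coeff of dv: -3*u^2*v + 7*u*v^2 + 4*u*v + u - 6*v - 2
F^* omega = (v*(-3*u*v + v^2 + 1)) du + (-3*u^2*v + 7*u*v^2 + 4*u*v + u - 6*v - 2) dv.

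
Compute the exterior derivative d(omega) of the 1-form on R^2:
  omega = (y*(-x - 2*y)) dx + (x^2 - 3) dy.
d(omega) = (3*x + 4*y) dx ∧ dy

For a 1-form omega = sum_i f_i dx_i, the exterior derivative is
  d(omega) = sum_{i < j} (∂f_j/∂x_i - ∂f_i/∂x_j) dx_i ∧ dx_j.
  coefficient of dx ∧ dy: ∂f_2/∂x - ∂f_1/∂y = ∂(x^2 - 3)/∂x - ∂(y*(-x - 2*y))/∂y = 3*x + 4*y
Assembling: d(omega) = (3*x + 4*y) dx ∧ dy.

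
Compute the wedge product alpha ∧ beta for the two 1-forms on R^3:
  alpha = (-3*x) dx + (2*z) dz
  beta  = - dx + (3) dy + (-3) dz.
alpha ∧ beta = (-9*x) dx ∧ dy + (9*x + 2*z) dx ∧ dz + (-6*z) dy ∧ dz

Distribute the wedge, using dx_i ∧ dx_j = -dx_j ∧ dx_i and dx_i ∧ dx_i = 0. For each pair (i, j) with i < j, the coefficient of dx_i ∧ dx_j in alpha ∧ beta is (alpha_i * beta_j - alpha_j * beta_i). Collecting: alpha ∧ beta = (-9*x) dx ∧ dy + (9*x + 2*z) dx ∧ dz + (-6*z) dy ∧ dz.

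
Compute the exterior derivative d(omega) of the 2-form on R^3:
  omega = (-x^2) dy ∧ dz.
d(omega) = (-2*x) dx ∧ dy ∧ dz

For a 2-form omega = sum_{i<j} g_{ij} dx_i ∧ dx_j, the exterior derivative is
  d(omega) = sum_{i<j} d(g_{ij}) ∧ dx_i ∧ dx_j = sum_{i<j, k} (∂g_{ij}/∂x_k) dx_k ∧ dx_i ∧ dx_j.
Expand each term, using dx_k ∧ dx_i ∧ dx_j = sgn(permutation) dx_{(a)} ∧ dx_{(b)} ∧ dx_{(c)} with (a < b < c) sorted:
  d(-x^2) includes (∂/∂x)(-x^2) dx = (-2*x) dx, which multiplied by dy ∧ dz gives (-2*x) dx ∧ dy ∧ dz
Collecting like 3-forms: d(omega) = (-2*x) dx ∧ dy ∧ dz.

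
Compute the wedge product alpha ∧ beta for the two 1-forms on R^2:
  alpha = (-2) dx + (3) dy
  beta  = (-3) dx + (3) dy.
alpha ∧ beta = (3) dx ∧ dy

Distribute the wedge, using dx_i ∧ dx_j = -dx_j ∧ dx_i and dx_i ∧ dx_i = 0. For each pair (i, j) with i < j, the coefficient of dx_i ∧ dx_j in alpha ∧ beta is (alpha_i * beta_j - alpha_j * beta_i). Collecting: alpha ∧ beta = (3) dx ∧ dy.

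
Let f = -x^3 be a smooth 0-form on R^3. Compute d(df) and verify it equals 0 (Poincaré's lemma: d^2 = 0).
d(df) = 0

Step 1: df = sum_i (∂f/∂x_i) dx_i = (-3*x^2) dx + (0) dy + (0) dz.
Step 2: Apply d again. Using the 1-form formula, the coefficient of dx ∧ dy in d(df) is ∂^2 f/∂x ∂y - ∂^2 f/∂y ∂x = (0) - (0) = 0 (equality of mixed partials for smooth f).
Similarly for dx ∧ dz and dy ∧ dz — all coefficients vanish. So d(df) = 0.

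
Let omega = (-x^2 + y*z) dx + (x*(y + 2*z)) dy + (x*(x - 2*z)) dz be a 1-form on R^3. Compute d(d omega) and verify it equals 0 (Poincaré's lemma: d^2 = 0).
d(d omega) = 0

Step 1: d omega = sum_{i<j} (∂f_j/∂x_i - ∂f_i/∂x_j) dx_i ∧ dx_j:
  coeff of dx ∧ dy: y + z
  coeff of dx ∧ dz: 2*x - y - 2*z
  coeff of dy ∧ dz: -2*x
Step 2: Apply d again to each 2-form coefficient. The only possible 3-form in R^3 is dx ∧ dy ∧ dz, with coefficient
  ∂(coeff of dy∧dz)/∂x - ∂(coeff of dx∧dz)/∂y + ∂(coeff of dx∧dy)/∂z
  = ∂/∂x (-2*x) - ∂/∂y (2*x - y - 2*z) + ∂/∂z (y + z).
Each of these terms simplifies to sums of mixed partials that cancel in pairs. The result is 0 (by equality of mixed partials for smooth functions — Schwarz / Clairaut).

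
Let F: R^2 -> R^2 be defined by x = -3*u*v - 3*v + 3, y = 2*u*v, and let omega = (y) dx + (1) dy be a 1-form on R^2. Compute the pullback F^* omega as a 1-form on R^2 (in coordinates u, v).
F^* omega = (2*v*(-3*u*v + 1)) du + (2*u*(-3*u*v - 3*v + 1)) dv

Using F^*(f dg) = (f ∘ F) d(g ∘ F), substitute each coordinate x_i by F_i(u, v) in f_i, and replace dx_i by d F_i = (∂F_i/∂u) du + (∂F_i/∂v) dv.
  For the x component: f_1(F) = 2*u*v; d F_1 = (-3*v) du + (-3*u - 3) dv
  For the y component: f_2(F) = 1; d F_2 = (2*v) du + (2*u) dv
Combining and collecting du, dv coefficients:
  coeff of du: 2*v*(-3*u*v + 1)
  coeff of dv: 2*u*(-3*u*v - 3*v + 1)
F^* omega = (2*v*(-3*u*v + 1)) du + (2*u*(-3*u*v - 3*v + 1)) dv.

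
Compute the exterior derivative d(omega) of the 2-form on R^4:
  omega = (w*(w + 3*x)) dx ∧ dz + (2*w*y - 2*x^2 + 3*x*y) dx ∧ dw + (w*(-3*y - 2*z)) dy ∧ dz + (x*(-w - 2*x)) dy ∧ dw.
d(omega) = (2*w + 3*x) dx ∧ dz ∧ dw + (-3*w - 7*x) dx ∧ dy ∧ dw + (-3*y - 2*z) dy ∧ dz ∧ dw

For a 2-form omega = sum_{i<j} g_{ij} dx_i ∧ dx_j, the exterior derivative is
  d(omega) = sum_{i<j} d(g_{ij}) ∧ dx_i ∧ dx_j = sum_{i<j, k} (∂g_{ij}/∂x_k) dx_k ∧ dx_i ∧ dx_j.
Expand each term, using dx_k ∧ dx_i ∧ dx_j = sgn(permutation) dx_{(a)} ∧ dx_{(b)} ∧ dx_{(c)} with (a < b < c) sorted:
  d(w*(w + 3*x)) includes (∂/∂w)(w*(w + 3*x)) dw = (2*w + 3*x) dw, which multiplied by dx ∧ dz gives (2*w + 3*x) dx ∧ dz ∧ dw
  d(2*w*y - 2*x^2 + 3*x*y) includes (∂/∂y)(2*w*y - 2*x^2 + 3*x*y) dy = (2*w + 3*x) dy, which multiplied by dx ∧ dw gives (-2*w - 3*x) dx ∧ dy ∧ dw
  d(w*(-3*y - 2*z)) includes (∂/∂w)(w*(-3*y - 2*z)) dw = (-3*y - 2*z) dw, which multiplied by dy ∧ dz gives (-3*y - 2*z) dy ∧ dz ∧ dw
  d(x*(-w - 2*x)) includes (∂/∂x)(x*(-w - 2*x)) dx = (-w - 4*x) dx, which multiplied by dy ∧ dw gives (-w - 4*x) dx ∧ dy ∧ dw
Collecting like 3-forms: d(omega) = (2*w + 3*x) dx ∧ dz ∧ dw + (-3*w - 7*x) dx ∧ dy ∧ dw + (-3*y - 2*z) dy ∧ dz ∧ dw.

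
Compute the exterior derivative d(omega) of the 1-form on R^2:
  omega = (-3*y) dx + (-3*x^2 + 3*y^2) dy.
d(omega) = (3 - 6*x) dx ∧ dy

For a 1-form omega = sum_i f_i dx_i, the exterior derivative is
  d(omega) = sum_{i < j} (∂f_j/∂x_i - ∂f_i/∂x_j) dx_i ∧ dx_j.
  coefficient of dx ∧ dy: ∂f_2/∂x - ∂f_1/∂y = ∂(-3*x^2 + 3*y^2)/∂x - ∂(-3*y)/∂y = 3 - 6*x
Assembling: d(omega) = (3 - 6*x) dx ∧ dy.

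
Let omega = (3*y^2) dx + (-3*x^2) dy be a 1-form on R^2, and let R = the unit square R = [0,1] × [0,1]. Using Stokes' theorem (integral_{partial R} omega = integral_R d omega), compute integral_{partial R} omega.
integral_(partial R) omega = -6

Stokes: integral_partial_R omega = integral_R d omega with d omega = (∂Q/∂x - ∂P/∂y) dx ∧ dy.
  ∂Q/∂x = -6*x
  ∂P/∂y = 6*y
  integrand = ∂Q/∂x - ∂P/∂y = -6*x - 6*y.
Integrating over R: integral_0^1 integral_0^1 (-6*x - 6*y) dx dy = -6.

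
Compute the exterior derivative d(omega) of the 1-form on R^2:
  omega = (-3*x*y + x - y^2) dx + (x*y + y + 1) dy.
d(omega) = (3*x + 3*y) dx ∧ dy

For a 1-form omega = sum_i f_i dx_i, the exterior derivative is
  d(omega) = sum_{i < j} (∂f_j/∂x_i - ∂f_i/∂x_j) dx_i ∧ dx_j.
  coefficient of dx ∧ dy: ∂f_2/∂x - ∂f_1/∂y = ∂(x*y + y + 1)/∂x - ∂(-3*x*y + x - y^2)/∂y = 3*x + 3*y
Assembling: d(omega) = (3*x + 3*y) dx ∧ dy.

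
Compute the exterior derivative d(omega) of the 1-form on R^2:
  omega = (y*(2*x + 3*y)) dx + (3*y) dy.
d(omega) = (-2*x - 6*y) dx ∧ dy

For a 1-form omega = sum_i f_i dx_i, the exterior derivative is
  d(omega) = sum_{i < j} (∂f_j/∂x_i - ∂f_i/∂x_j) dx_i ∧ dx_j.
  coefficient of dx ∧ dy: ∂f_2/∂x - ∂f_1/∂y = ∂(3*y)/∂x - ∂(y*(2*x + 3*y))/∂y = -2*x - 6*y
Assembling: d(omega) = (-2*x - 6*y) dx ∧ dy.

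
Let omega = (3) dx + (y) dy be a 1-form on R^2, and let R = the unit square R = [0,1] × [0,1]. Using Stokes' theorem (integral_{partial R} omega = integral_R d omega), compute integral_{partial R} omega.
integral_(partial R) omega = 0

Stokes: integral_partial_R omega = integral_R d omega with d omega = (∂Q/∂x - ∂P/∂y) dx ∧ dy.
  ∂Q/∂x = 0
  ∂P/∂y = 0
  integrand = ∂Q/∂x - ∂P/∂y = 0.
Integrating over R: integral_0^1 integral_0^1 (0) dx dy = 0.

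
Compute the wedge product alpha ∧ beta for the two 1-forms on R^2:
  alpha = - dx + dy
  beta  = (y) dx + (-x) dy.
alpha ∧ beta = (x - y) dx ∧ dy

Distribute the wedge, using dx_i ∧ dx_j = -dx_j ∧ dx_i and dx_i ∧ dx_i = 0. For each pair (i, j) with i < j, the coefficient of dx_i ∧ dx_j in alpha ∧ beta is (alpha_i * beta_j - alpha_j * beta_i). Collecting: alpha ∧ beta = (x - y) dx ∧ dy.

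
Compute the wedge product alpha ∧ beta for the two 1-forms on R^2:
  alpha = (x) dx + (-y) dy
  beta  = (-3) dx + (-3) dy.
alpha ∧ beta = (-3*x - 3*y) dx ∧ dy

Distribute the wedge, using dx_i ∧ dx_j = -dx_j ∧ dx_i and dx_i ∧ dx_i = 0. For each pair (i, j) with i < j, the coefficient of dx_i ∧ dx_j in alpha ∧ beta is (alpha_i * beta_j - alpha_j * beta_i). Collecting: alpha ∧ beta = (-3*x - 3*y) dx ∧ dy.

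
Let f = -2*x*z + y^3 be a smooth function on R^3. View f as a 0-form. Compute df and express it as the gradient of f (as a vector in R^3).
df = (-2*z) dx + (3*y^2) dy + (-2*x) dz; grad f = (-2*z, 3*y^2, -2*x)

For a 0-form f, d f = (∂f/∂x) dx + (∂f/∂y) dy + (∂f/∂z) dz. The components of the vector representation are exactly the entries of grad f in Cartesian coordinates:
  ∂f/∂x = -2*z
  ∂f/∂y = 3*y^2
  ∂f/∂z = -2*x.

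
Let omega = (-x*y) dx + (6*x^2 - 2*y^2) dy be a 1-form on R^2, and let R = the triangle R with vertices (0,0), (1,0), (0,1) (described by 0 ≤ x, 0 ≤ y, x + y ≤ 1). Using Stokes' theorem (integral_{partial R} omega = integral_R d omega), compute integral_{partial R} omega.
integral_(partial R) omega = 13/6

Stokes: integral_partial_R omega = integral_R d omega with d omega = (∂Q/∂x - ∂P/∂y) dx ∧ dy.
  ∂Q/∂x = 12*x
  ∂P/∂y = -x
  integrand = ∂Q/∂x - ∂P/∂y = 13*x.
Integrating over R: integral_0^1 integral_0^{1-x} (13*x) dy dx = 13/6.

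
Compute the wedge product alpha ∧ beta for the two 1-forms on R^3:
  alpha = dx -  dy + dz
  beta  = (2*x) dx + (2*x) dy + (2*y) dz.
alpha ∧ beta = (4*x) dx ∧ dy + (-2*x + 2*y) dx ∧ dz + (-2*x - 2*y) dy ∧ dz

Distribute the wedge, using dx_i ∧ dx_j = -dx_j ∧ dx_i and dx_i ∧ dx_i = 0. For each pair (i, j) with i < j, the coefficient of dx_i ∧ dx_j in alpha ∧ beta is (alpha_i * beta_j - alpha_j * beta_i). Collecting: alpha ∧ beta = (4*x) dx ∧ dy + (-2*x + 2*y) dx ∧ dz + (-2*x - 2*y) dy ∧ dz.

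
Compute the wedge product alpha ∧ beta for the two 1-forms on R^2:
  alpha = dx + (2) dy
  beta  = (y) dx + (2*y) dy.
alpha ∧ beta = 0

Distribute the wedge, using dx_i ∧ dx_j = -dx_j ∧ dx_i and dx_i ∧ dx_i = 0. For each pair (i, j) with i < j, the coefficient of dx_i ∧ dx_j in alpha ∧ beta is (alpha_i * beta_j - alpha_j * beta_i). Collecting: alpha ∧ beta = 0.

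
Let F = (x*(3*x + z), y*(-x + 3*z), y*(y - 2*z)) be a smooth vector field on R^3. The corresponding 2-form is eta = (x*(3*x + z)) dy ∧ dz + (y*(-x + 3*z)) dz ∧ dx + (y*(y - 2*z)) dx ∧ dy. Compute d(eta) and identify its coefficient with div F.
d(eta) = (5*x - 2*y + 4*z) dx ∧ dy ∧ dz; div F = 5*x - 2*y + 4*z

For a 2-form in R^3 of the form above, applying d gives a 3-form with coefficient ∂P/∂x + ∂Q/∂y + ∂R/∂z:
  ∂P/∂x = 6*x + z
  ∂Q/∂y = -x + 3*z
  ∂R/∂z = -2*y
Sum = 5*x - 2*y + 4*z, which is exactly div F.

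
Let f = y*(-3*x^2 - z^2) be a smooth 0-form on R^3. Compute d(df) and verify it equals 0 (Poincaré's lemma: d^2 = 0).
d(df) = 0

Step 1: df = sum_i (∂f/∂x_i) dx_i = (-6*x*y) dx + (-3*x^2 - z^2) dy + (-2*y*z) dz.
Step 2: Apply d again. Using the 1-form formula, the coefficient of dx ∧ dy in d(df) is ∂^2 f/∂x ∂y - ∂^2 f/∂y ∂x = (-6*x) - (-6*x) = 0 (equality of mixed partials for smooth f).
Similarly for dx ∧ dz and dy ∧ dz — all coefficients vanish. So d(df) = 0.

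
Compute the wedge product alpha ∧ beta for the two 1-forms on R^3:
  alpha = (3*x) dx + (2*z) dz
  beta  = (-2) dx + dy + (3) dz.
alpha ∧ beta = (3*x) dx ∧ dy + (9*x + 4*z) dx ∧ dz + (-2*z) dy ∧ dz

Distribute the wedge, using dx_i ∧ dx_j = -dx_j ∧ dx_i and dx_i ∧ dx_i = 0. For each pair (i, j) with i < j, the coefficient of dx_i ∧ dx_j in alpha ∧ beta is (alpha_i * beta_j - alpha_j * beta_i). Collecting: alpha ∧ beta = (3*x) dx ∧ dy + (9*x + 4*z) dx ∧ dz + (-2*z) dy ∧ dz.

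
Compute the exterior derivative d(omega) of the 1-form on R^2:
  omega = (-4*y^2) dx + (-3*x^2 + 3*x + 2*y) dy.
d(omega) = (-6*x + 8*y + 3) dx ∧ dy

For a 1-form omega = sum_i f_i dx_i, the exterior derivative is
  d(omega) = sum_{i < j} (∂f_j/∂x_i - ∂f_i/∂x_j) dx_i ∧ dx_j.
  coefficient of dx ∧ dy: ∂f_2/∂x - ∂f_1/∂y = ∂(-3*x^2 + 3*x + 2*y)/∂x - ∂(-4*y^2)/∂y = -6*x + 8*y + 3
Assembling: d(omega) = (-6*x + 8*y + 3) dx ∧ dy.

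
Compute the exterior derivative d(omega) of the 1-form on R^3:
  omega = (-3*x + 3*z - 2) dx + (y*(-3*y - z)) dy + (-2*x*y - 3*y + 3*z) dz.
d(omega) = (-2*y - 3) dx ∧ dz + (-2*x + y - 3) dy ∧ dz

For a 1-form omega = sum_i f_i dx_i, the exterior derivative is
  d(omega) = sum_{i < j} (∂f_j/∂x_i - ∂f_i/∂x_j) dx_i ∧ dx_j.
  coefficient of dx ∧ dz: ∂f_3/∂x - ∂f_1/∂z = ∂(-2*x*y - 3*y + 3*z)/∂x - ∂(-3*x + 3*z - 2)/∂z = -2*y - 3
  coefficient of dy ∧ dz: ∂f_3/∂y - ∂f_2/∂z = ∂(-2*x*y - 3*y + 3*z)/∂y - ∂(y*(-3*y - z))/∂z = -2*x + y - 3
Assembling: d(omega) = (-2*y - 3) dx ∧ dz + (-2*x + y - 3) dy ∧ dz.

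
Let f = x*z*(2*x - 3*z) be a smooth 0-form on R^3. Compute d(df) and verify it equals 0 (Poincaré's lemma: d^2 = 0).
d(df) = 0

Step 1: df = sum_i (∂f/∂x_i) dx_i = (z*(4*x - 3*z)) dx + (0) dy + (2*x*(x - 3*z)) dz.
Step 2: Apply d again. Using the 1-form formula, the coefficient of dx ∧ dy in d(df) is ∂^2 f/∂x ∂y - ∂^2 f/∂y ∂x = (0) - (0) = 0 (equality of mixed partials for smooth f).
Similarly for dx ∧ dz and dy ∧ dz — all coefficients vanish. So d(df) = 0.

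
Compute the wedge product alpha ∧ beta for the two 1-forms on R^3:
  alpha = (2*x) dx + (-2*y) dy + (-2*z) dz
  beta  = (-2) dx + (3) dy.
alpha ∧ beta = (6*x - 4*y) dx ∧ dy + (-4*z) dx ∧ dz + (6*z) dy ∧ dz

Distribute the wedge, using dx_i ∧ dx_j = -dx_j ∧ dx_i and dx_i ∧ dx_i = 0. For each pair (i, j) with i < j, the coefficient of dx_i ∧ dx_j in alpha ∧ beta is (alpha_i * beta_j - alpha_j * beta_i). Collecting: alpha ∧ beta = (6*x - 4*y) dx ∧ dy + (-4*z) dx ∧ dz + (6*z) dy ∧ dz.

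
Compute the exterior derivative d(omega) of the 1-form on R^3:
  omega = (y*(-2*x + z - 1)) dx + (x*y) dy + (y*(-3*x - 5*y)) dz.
d(omega) = (2*x + y - z + 1) dx ∧ dy + (-4*y) dx ∧ dz + (-3*x - 10*y) dy ∧ dz

For a 1-form omega = sum_i f_i dx_i, the exterior derivative is
  d(omega) = sum_{i < j} (∂f_j/∂x_i - ∂f_i/∂x_j) dx_i ∧ dx_j.
  coefficient of dx ∧ dy: ∂f_2/∂x - ∂f_1/∂y = ∂(x*y)/∂x - ∂(y*(-2*x + z - 1))/∂y = 2*x + y - z + 1
  coefficient of dx ∧ dz: ∂f_3/∂x - ∂f_1/∂z = ∂(y*(-3*x - 5*y))/∂x - ∂(y*(-2*x + z - 1))/∂z = -4*y
  coefficient of dy ∧ dz: ∂f_3/∂y - ∂f_2/∂z = ∂(y*(-3*x - 5*y))/∂y - ∂(x*y)/∂z = -3*x - 10*y
Assembling: d(omega) = (2*x + y - z + 1) dx ∧ dy + (-4*y) dx ∧ dz + (-3*x - 10*y) dy ∧ dz.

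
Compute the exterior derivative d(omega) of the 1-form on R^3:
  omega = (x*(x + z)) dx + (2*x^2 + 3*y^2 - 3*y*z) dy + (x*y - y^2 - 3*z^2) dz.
d(omega) = (4*x) dx ∧ dy + (-x + y) dx ∧ dz + (x + y) dy ∧ dz

For a 1-form omega = sum_i f_i dx_i, the exterior derivative is
  d(omega) = sum_{i < j} (∂f_j/∂x_i - ∂f_i/∂x_j) dx_i ∧ dx_j.
  coefficient of dx ∧ dy: ∂f_2/∂x - ∂f_1/∂y = ∂(2*x^2 + 3*y^2 - 3*y*z)/∂x - ∂(x*(x + z))/∂y = 4*x
  coefficient of dx ∧ dz: ∂f_3/∂x - ∂f_1/∂z = ∂(x*y - y^2 - 3*z^2)/∂x - ∂(x*(x + z))/∂z = -x + y
  coefficient of dy ∧ dz: ∂f_3/∂y - ∂f_2/∂z = ∂(x*y - y^2 - 3*z^2)/∂y - ∂(2*x^2 + 3*y^2 - 3*y*z)/∂z = x + y
Assembling: d(omega) = (4*x) dx ∧ dy + (-x + y) dx ∧ dz + (x + y) dy ∧ dz.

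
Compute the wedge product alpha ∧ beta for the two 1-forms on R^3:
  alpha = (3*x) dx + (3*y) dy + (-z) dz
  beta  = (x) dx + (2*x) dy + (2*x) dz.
alpha ∧ beta = (3*x*(2*x - y)) dx ∧ dy + (x*(6*x + z)) dx ∧ dz + (2*x*(3*y + z)) dy ∧ dz

Distribute the wedge, using dx_i ∧ dx_j = -dx_j ∧ dx_i and dx_i ∧ dx_i = 0. For each pair (i, j) with i < j, the coefficient of dx_i ∧ dx_j in alpha ∧ beta is (alpha_i * beta_j - alpha_j * beta_i). Collecting: alpha ∧ beta = (3*x*(2*x - y)) dx ∧ dy + (x*(6*x + z)) dx ∧ dz + (2*x*(3*y + z)) dy ∧ dz.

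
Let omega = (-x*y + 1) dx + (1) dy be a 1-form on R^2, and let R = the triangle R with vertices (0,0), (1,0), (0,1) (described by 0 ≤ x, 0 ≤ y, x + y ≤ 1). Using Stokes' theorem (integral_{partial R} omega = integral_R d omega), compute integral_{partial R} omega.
integral_(partial R) omega = 1/6

Stokes: integral_partial_R omega = integral_R d omega with d omega = (∂Q/∂x - ∂P/∂y) dx ∧ dy.
  ∂Q/∂x = 0
  ∂P/∂y = -x
  integrand = ∂Q/∂x - ∂P/∂y = x.
Integrating over R: integral_0^1 integral_0^{1-x} (x) dy dx = 1/6.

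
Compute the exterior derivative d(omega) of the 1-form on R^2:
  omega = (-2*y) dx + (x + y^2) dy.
d(omega) = (3) dx ∧ dy

For a 1-form omega = sum_i f_i dx_i, the exterior derivative is
  d(omega) = sum_{i < j} (∂f_j/∂x_i - ∂f_i/∂x_j) dx_i ∧ dx_j.
  coefficient of dx ∧ dy: ∂f_2/∂x - ∂f_1/∂y = ∂(x + y^2)/∂x - ∂(-2*y)/∂y = 3
Assembling: d(omega) = (3) dx ∧ dy.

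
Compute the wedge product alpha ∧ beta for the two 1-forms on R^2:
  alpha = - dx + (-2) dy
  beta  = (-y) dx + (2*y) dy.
alpha ∧ beta = (-4*y) dx ∧ dy

Distribute the wedge, using dx_i ∧ dx_j = -dx_j ∧ dx_i and dx_i ∧ dx_i = 0. For each pair (i, j) with i < j, the coefficient of dx_i ∧ dx_j in alpha ∧ beta is (alpha_i * beta_j - alpha_j * beta_i). Collecting: alpha ∧ beta = (-4*y) dx ∧ dy.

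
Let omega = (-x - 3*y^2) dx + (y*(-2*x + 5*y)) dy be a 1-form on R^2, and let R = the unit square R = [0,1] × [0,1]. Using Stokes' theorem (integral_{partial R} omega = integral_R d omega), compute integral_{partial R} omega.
integral_(partial R) omega = 2

Stokes: integral_partial_R omega = integral_R d omega with d omega = (∂Q/∂x - ∂P/∂y) dx ∧ dy.
  ∂Q/∂x = -2*y
  ∂P/∂y = -6*y
  integrand = ∂Q/∂x - ∂P/∂y = 4*y.
Integrating over R: integral_0^1 integral_0^1 (4*y) dx dy = 2.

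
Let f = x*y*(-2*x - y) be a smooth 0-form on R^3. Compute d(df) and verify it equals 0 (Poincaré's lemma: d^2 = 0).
d(df) = 0

Step 1: df = sum_i (∂f/∂x_i) dx_i = (y*(-4*x - y)) dx + (2*x*(-x - y)) dy + (0) dz.
Step 2: Apply d again. Using the 1-form formula, the coefficient of dx ∧ dy in d(df) is ∂^2 f/∂x ∂y - ∂^2 f/∂y ∂x = (-4*x - 2*y) - (-4*x - 2*y) = 0 (equality of mixed partials for smooth f).
Similarly for dx ∧ dz and dy ∧ dz — all coefficients vanish. So d(df) = 0.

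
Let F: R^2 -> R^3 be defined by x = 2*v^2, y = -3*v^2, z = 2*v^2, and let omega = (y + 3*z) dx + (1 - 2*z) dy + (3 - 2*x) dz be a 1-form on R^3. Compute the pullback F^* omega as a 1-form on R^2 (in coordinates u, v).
F^* omega = (20*v^3 + 6*v) dv

Using F^*(f dg) = (f ∘ F) d(g ∘ F), substitute each coordinate x_i by F_i(u, v) in f_i, and replace dx_i by d F_i = (∂F_i/∂u) du + (∂F_i/∂v) dv.
  For the x component: f_1(F) = 3*v^2; d F_1 = (0) du + (4*v) dv
  For the y component: f_2(F) = 1 - 4*v^2; d F_2 = (0) du + (-6*v) dv
  For the z component: f_3(F) = 3 - 4*v^2; d F_3 = (0) du + (4*v) dv
Combining and collecting du, dv coefficients:
  coeff of du: 0
  coeff of dv: 20*v^3 + 6*v
F^* omega = (20*v^3 + 6*v) dv.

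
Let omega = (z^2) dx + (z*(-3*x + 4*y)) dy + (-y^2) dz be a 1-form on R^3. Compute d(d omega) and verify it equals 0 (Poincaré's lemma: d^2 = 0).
d(d omega) = 0

Step 1: d omega = sum_{i<j} (∂f_j/∂x_i - ∂f_i/∂x_j) dx_i ∧ dx_j:
  coeff of dx ∧ dy: -3*z
  coeff of dx ∧ dz: -2*z
  coeff of dy ∧ dz: 3*x - 6*y
Step 2: Apply d again to each 2-form coefficient. The only possible 3-form in R^3 is dx ∧ dy ∧ dz, with coefficient
  ∂(coeff of dy∧dz)/∂x - ∂(coeff of dx∧dz)/∂y + ∂(coeff of dx∧dy)/∂z
  = ∂/∂x (3*x - 6*y) - ∂/∂y (-2*z) + ∂/∂z (-3*z).
Each of these terms simplifies to sums of mixed partials that cancel in pairs. The result is 0 (by equality of mixed partials for smooth functions — Schwarz / Clairaut).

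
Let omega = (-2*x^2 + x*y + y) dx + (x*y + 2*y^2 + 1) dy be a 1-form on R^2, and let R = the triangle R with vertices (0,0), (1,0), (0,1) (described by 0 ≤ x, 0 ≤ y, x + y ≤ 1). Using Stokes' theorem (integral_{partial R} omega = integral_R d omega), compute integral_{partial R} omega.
integral_(partial R) omega = -1/2

Stokes: integral_partial_R omega = integral_R d omega with d omega = (∂Q/∂x - ∂P/∂y) dx ∧ dy.
  ∂Q/∂x = y
  ∂P/∂y = x + 1
  integrand = ∂Q/∂x - ∂P/∂y = -x + y - 1.
Integrating over R: integral_0^1 integral_0^{1-x} (-x + y - 1) dy dx = -1/2.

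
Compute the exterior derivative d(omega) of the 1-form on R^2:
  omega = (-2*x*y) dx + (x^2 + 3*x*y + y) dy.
d(omega) = (4*x + 3*y) dx ∧ dy

For a 1-form omega = sum_i f_i dx_i, the exterior derivative is
  d(omega) = sum_{i < j} (∂f_j/∂x_i - ∂f_i/∂x_j) dx_i ∧ dx_j.
  coefficient of dx ∧ dy: ∂f_2/∂x - ∂f_1/∂y = ∂(x^2 + 3*x*y + y)/∂x - ∂(-2*x*y)/∂y = 4*x + 3*y
Assembling: d(omega) = (4*x + 3*y) dx ∧ dy.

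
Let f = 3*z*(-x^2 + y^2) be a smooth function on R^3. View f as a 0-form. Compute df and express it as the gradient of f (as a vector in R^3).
df = (-6*x*z) dx + (6*y*z) dy + (-3*x^2 + 3*y^2) dz; grad f = (-6*x*z, 6*y*z, -3*x^2 + 3*y^2)

For a 0-form f, d f = (∂f/∂x) dx + (∂f/∂y) dy + (∂f/∂z) dz. The components of the vector representation are exactly the entries of grad f in Cartesian coordinates:
  ∂f/∂x = -6*x*z
  ∂f/∂y = 6*y*z
  ∂f/∂z = -3*x^2 + 3*y^2.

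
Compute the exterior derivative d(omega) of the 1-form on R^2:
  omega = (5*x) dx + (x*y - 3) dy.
d(omega) = (y) dx ∧ dy

For a 1-form omega = sum_i f_i dx_i, the exterior derivative is
  d(omega) = sum_{i < j} (∂f_j/∂x_i - ∂f_i/∂x_j) dx_i ∧ dx_j.
  coefficient of dx ∧ dy: ∂f_2/∂x - ∂f_1/∂y = ∂(x*y - 3)/∂x - ∂(5*x)/∂y = y
Assembling: d(omega) = (y) dx ∧ dy.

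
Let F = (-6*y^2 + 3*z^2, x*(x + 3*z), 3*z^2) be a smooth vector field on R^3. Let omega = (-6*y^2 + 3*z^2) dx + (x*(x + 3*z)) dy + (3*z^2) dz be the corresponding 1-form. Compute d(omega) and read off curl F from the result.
d(omega) = (-3*x) dy ∧ dz + (6*z) dz ∧ dx + (2*x + 12*y + 3*z) dx ∧ dy; curl F = (-3*x, 6*z, 2*x + 12*y + 3*z)

d omega = sum_{i<j} (∂f_j/∂x_i - ∂f_i/∂x_j) dx_i ∧ dx_j. Under the identification (dy ∧ dz, dz ∧ dx, dx ∧ dy) ↔ (e_x, e_y, e_z), the coefficients are exactly the components of curl F. Compute:
  ∂R/∂y - ∂Q/∂z = (0) - (3*x) = -3*x
  ∂P/∂z - ∂R/∂x = (6*z) - (0) = 6*z
  ∂Q/∂x - ∂P/∂y = (2*x + 3*z) - (-12*y) = 2*x + 12*y + 3*z.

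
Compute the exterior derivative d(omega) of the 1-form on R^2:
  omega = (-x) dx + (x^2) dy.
d(omega) = (2*x) dx ∧ dy

For a 1-form omega = sum_i f_i dx_i, the exterior derivative is
  d(omega) = sum_{i < j} (∂f_j/∂x_i - ∂f_i/∂x_j) dx_i ∧ dx_j.
  coefficient of dx ∧ dy: ∂f_2/∂x - ∂f_1/∂y = ∂(x^2)/∂x - ∂(-x)/∂y = 2*x
Assembling: d(omega) = (2*x) dx ∧ dy.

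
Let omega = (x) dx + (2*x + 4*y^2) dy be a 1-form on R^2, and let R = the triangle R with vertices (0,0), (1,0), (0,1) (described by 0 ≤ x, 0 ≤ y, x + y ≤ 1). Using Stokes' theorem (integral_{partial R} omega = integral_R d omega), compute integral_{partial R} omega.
integral_(partial R) omega = 1

Stokes: integral_partial_R omega = integral_R d omega with d omega = (∂Q/∂x - ∂P/∂y) dx ∧ dy.
  ∂Q/∂x = 2
  ∂P/∂y = 0
  integrand = ∂Q/∂x - ∂P/∂y = 2.
Integrating over R: integral_0^1 integral_0^{1-x} (2) dy dx = 1.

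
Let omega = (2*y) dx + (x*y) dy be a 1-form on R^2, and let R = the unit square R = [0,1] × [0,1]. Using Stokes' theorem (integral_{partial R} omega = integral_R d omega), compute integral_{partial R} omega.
integral_(partial R) omega = -3/2

Stokes: integral_partial_R omega = integral_R d omega with d omega = (∂Q/∂x - ∂P/∂y) dx ∧ dy.
  ∂Q/∂x = y
  ∂P/∂y = 2
  integrand = ∂Q/∂x - ∂P/∂y = y - 2.
Integrating over R: integral_0^1 integral_0^1 (y - 2) dx dy = -3/2.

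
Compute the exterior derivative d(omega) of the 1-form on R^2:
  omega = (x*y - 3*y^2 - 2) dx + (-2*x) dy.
d(omega) = (-x + 6*y - 2) dx ∧ dy

For a 1-form omega = sum_i f_i dx_i, the exterior derivative is
  d(omega) = sum_{i < j} (∂f_j/∂x_i - ∂f_i/∂x_j) dx_i ∧ dx_j.
  coefficient of dx ∧ dy: ∂f_2/∂x - ∂f_1/∂y = ∂(-2*x)/∂x - ∂(x*y - 3*y^2 - 2)/∂y = -x + 6*y - 2
Assembling: d(omega) = (-x + 6*y - 2) dx ∧ dy.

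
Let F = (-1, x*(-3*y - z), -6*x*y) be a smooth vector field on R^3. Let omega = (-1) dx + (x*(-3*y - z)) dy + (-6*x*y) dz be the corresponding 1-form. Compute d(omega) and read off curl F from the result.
d(omega) = (-5*x) dy ∧ dz + (6*y) dz ∧ dx + (-3*y - z) dx ∧ dy; curl F = (-5*x, 6*y, -3*y - z)

d omega = sum_{i<j} (∂f_j/∂x_i - ∂f_i/∂x_j) dx_i ∧ dx_j. Under the identification (dy ∧ dz, dz ∧ dx, dx ∧ dy) ↔ (e_x, e_y, e_z), the coefficients are exactly the components of curl F. Compute:
  ∂R/∂y - ∂Q/∂z = (-6*x) - (-x) = -5*x
  ∂P/∂z - ∂R/∂x = (0) - (-6*y) = 6*y
  ∂Q/∂x - ∂P/∂y = (-3*y - z) - (0) = -3*y - z.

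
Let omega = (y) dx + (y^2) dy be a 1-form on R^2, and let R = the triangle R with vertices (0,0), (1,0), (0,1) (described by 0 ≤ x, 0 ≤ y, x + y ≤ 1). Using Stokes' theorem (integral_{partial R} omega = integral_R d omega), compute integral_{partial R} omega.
integral_(partial R) omega = -1/2

Stokes: integral_partial_R omega = integral_R d omega with d omega = (∂Q/∂x - ∂P/∂y) dx ∧ dy.
  ∂Q/∂x = 0
  ∂P/∂y = 1
  integrand = ∂Q/∂x - ∂P/∂y = -1.
Integrating over R: integral_0^1 integral_0^{1-x} (-1) dy dx = -1/2.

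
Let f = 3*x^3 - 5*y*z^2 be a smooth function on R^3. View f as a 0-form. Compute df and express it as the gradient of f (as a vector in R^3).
df = (9*x^2) dx + (-5*z^2) dy + (-10*y*z) dz; grad f = (9*x^2, -5*z^2, -10*y*z)

For a 0-form f, d f = (∂f/∂x) dx + (∂f/∂y) dy + (∂f/∂z) dz. The components of the vector representation are exactly the entries of grad f in Cartesian coordinates:
  ∂f/∂x = 9*x^2
  ∂f/∂y = -5*z^2
  ∂f/∂z = -10*y*z.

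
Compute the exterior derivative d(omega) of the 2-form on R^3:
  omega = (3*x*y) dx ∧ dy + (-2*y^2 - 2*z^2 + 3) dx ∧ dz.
d(omega) = (4*y) dx ∧ dy ∧ dz

For a 2-form omega = sum_{i<j} g_{ij} dx_i ∧ dx_j, the exterior derivative is
  d(omega) = sum_{i<j} d(g_{ij}) ∧ dx_i ∧ dx_j = sum_{i<j, k} (∂g_{ij}/∂x_k) dx_k ∧ dx_i ∧ dx_j.
Expand each term, using dx_k ∧ dx_i ∧ dx_j = sgn(permutation) dx_{(a)} ∧ dx_{(b)} ∧ dx_{(c)} with (a < b < c) sorted:
  d(-2*y^2 - 2*z^2 + 3) includes (∂/∂y)(-2*y^2 - 2*z^2 + 3) dy = (-4*y) dy, which multiplied by dx ∧ dz gives (4*y) dx ∧ dy ∧ dz
Collecting like 3-forms: d(omega) = (4*y) dx ∧ dy ∧ dz.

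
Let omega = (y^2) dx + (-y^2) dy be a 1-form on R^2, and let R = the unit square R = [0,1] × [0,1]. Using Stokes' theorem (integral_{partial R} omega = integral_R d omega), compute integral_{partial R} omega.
integral_(partial R) omega = -1

Stokes: integral_partial_R omega = integral_R d omega with d omega = (∂Q/∂x - ∂P/∂y) dx ∧ dy.
  ∂Q/∂x = 0
  ∂P/∂y = 2*y
  integrand = ∂Q/∂x - ∂P/∂y = -2*y.
Integrating over R: integral_0^1 integral_0^1 (-2*y) dx dy = -1.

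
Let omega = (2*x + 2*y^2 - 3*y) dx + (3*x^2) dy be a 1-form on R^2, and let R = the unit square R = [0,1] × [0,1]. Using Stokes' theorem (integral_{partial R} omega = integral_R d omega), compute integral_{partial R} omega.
integral_(partial R) omega = 4

Stokes: integral_partial_R omega = integral_R d omega with d omega = (∂Q/∂x - ∂P/∂y) dx ∧ dy.
  ∂Q/∂x = 6*x
  ∂P/∂y = 4*y - 3
  integrand = ∂Q/∂x - ∂P/∂y = 6*x - 4*y + 3.
Integrating over R: integral_0^1 integral_0^1 (6*x - 4*y + 3) dx dy = 4.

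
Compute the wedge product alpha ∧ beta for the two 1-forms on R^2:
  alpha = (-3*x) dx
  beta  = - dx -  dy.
alpha ∧ beta = (3*x) dx ∧ dy

Distribute the wedge, using dx_i ∧ dx_j = -dx_j ∧ dx_i and dx_i ∧ dx_i = 0. For each pair (i, j) with i < j, the coefficient of dx_i ∧ dx_j in alpha ∧ beta is (alpha_i * beta_j - alpha_j * beta_i). Collecting: alpha ∧ beta = (3*x) dx ∧ dy.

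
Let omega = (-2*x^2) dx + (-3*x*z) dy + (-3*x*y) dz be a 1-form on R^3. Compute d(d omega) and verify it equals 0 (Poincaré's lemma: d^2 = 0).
d(d omega) = 0

Step 1: d omega = sum_{i<j} (∂f_j/∂x_i - ∂f_i/∂x_j) dx_i ∧ dx_j:
  coeff of dx ∧ dy: -3*z
  coeff of dx ∧ dz: -3*y
  coeff of dy ∧ dz: 0
Step 2: Apply d again to each 2-form coefficient. The only possible 3-form in R^3 is dx ∧ dy ∧ dz, with coefficient
  ∂(coeff of dy∧dz)/∂x - ∂(coeff of dx∧dz)/∂y + ∂(coeff of dx∧dy)/∂z
  = ∂/∂x (0) - ∂/∂y (-3*y) + ∂/∂z (-3*z).
Each of these terms simplifies to sums of mixed partials that cancel in pairs. The result is 0 (by equality of mixed partials for smooth functions — Schwarz / Clairaut).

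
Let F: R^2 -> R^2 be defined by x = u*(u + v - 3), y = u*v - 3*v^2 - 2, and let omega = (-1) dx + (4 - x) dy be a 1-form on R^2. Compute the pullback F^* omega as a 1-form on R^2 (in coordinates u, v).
F^* omega = (-u^2*v - u*v^2 + 3*u*v - 2*u + 3*v + 3) du + (-u^3 + 5*u^2*v + 3*u^2 + 6*u*v^2 - 18*u*v + 3*u - 24*v) dv

Using F^*(f dg) = (f ∘ F) d(g ∘ F), substitute each coordinate x_i by F_i(u, v) in f_i, and replace dx_i by d F_i = (∂F_i/∂u) du + (∂F_i/∂v) dv.
  For the x component: f_1(F) = -1; d F_1 = (2*u + v - 3) du + (u) dv
  For the y component: f_2(F) = -u^2 - u*v + 3*u + 4; d F_2 = (v) du + (u - 6*v) dv
Combining and collecting du, dv coefficients:
  coeff of du: -u^2*v - u*v^2 + 3*u*v - 2*u + 3*v + 3
  coeff of dv: -u^3 + 5*u^2*v + 3*u^2 + 6*u*v^2 - 18*u*v + 3*u - 24*v
F^* omega = (-u^2*v - u*v^2 + 3*u*v - 2*u + 3*v + 3) du + (-u^3 + 5*u^2*v + 3*u^2 + 6*u*v^2 - 18*u*v + 3*u - 24*v) dv.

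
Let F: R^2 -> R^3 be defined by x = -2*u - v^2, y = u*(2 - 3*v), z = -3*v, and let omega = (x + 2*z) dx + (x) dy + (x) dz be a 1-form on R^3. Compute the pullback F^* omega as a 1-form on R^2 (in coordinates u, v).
F^* omega = (3*v*(2*u + v^2 + 4)) du + (6*u^2 + 3*u*v^2 + 4*u*v + 6*u + 2*v^3 + 15*v^2) dv

Using F^*(f dg) = (f ∘ F) d(g ∘ F), substitute each coordinate x_i by F_i(u, v) in f_i, and replace dx_i by d F_i = (∂F_i/∂u) du + (∂F_i/∂v) dv.
  For the x component: f_1(F) = -2*u - v^2 - 6*v; d F_1 = (-2) du + (-2*v) dv
  For the y component: f_2(F) = -2*u - v^2; d F_2 = (2 - 3*v) du + (-3*u) dv
  For the z component: f_3(F) = -2*u - v^2; d F_3 = (0) du + (-3) dv
Combining and collecting du, dv coefficients:
  coeff of du: 3*v*(2*u + v^2 + 4)
  coeff of dv: 6*u^2 + 3*u*v^2 + 4*u*v + 6*u + 2*v^3 + 15*v^2
F^* omega = (3*v*(2*u + v^2 + 4)) du + (6*u^2 + 3*u*v^2 + 4*u*v + 6*u + 2*v^3 + 15*v^2) dv.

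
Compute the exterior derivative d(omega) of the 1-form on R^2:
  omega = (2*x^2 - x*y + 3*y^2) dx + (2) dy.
d(omega) = (x - 6*y) dx ∧ dy

For a 1-form omega = sum_i f_i dx_i, the exterior derivative is
  d(omega) = sum_{i < j} (∂f_j/∂x_i - ∂f_i/∂x_j) dx_i ∧ dx_j.
  coefficient of dx ∧ dy: ∂f_2/∂x - ∂f_1/∂y = ∂(2)/∂x - ∂(2*x^2 - x*y + 3*y^2)/∂y = x - 6*y
Assembling: d(omega) = (x - 6*y) dx ∧ dy.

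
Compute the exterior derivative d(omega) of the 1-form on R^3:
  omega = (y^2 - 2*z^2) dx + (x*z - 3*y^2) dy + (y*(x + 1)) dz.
d(omega) = (-2*y + z) dx ∧ dy + (y + 4*z) dx ∧ dz + (1) dy ∧ dz

For a 1-form omega = sum_i f_i dx_i, the exterior derivative is
  d(omega) = sum_{i < j} (∂f_j/∂x_i - ∂f_i/∂x_j) dx_i ∧ dx_j.
  coefficient of dx ∧ dy: ∂f_2/∂x - ∂f_1/∂y = ∂(x*z - 3*y^2)/∂x - ∂(y^2 - 2*z^2)/∂y = -2*y + z
  coefficient of dx ∧ dz: ∂f_3/∂x - ∂f_1/∂z = ∂(y*(x + 1))/∂x - ∂(y^2 - 2*z^2)/∂z = y + 4*z
  coefficient of dy ∧ dz: ∂f_3/∂y - ∂f_2/∂z = ∂(y*(x + 1))/∂y - ∂(x*z - 3*y^2)/∂z = 1
Assembling: d(omega) = (-2*y + z) dx ∧ dy + (y + 4*z) dx ∧ dz + (1) dy ∧ dz.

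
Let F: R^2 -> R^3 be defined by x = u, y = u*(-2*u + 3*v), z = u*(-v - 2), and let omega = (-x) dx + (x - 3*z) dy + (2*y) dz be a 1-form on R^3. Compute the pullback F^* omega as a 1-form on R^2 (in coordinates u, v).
F^* omega = (u*(-8*u*v - 20*u + 3*v^2 + 9*v - 1)) du + (u^2*(4*u + 3*v + 21)) dv

Using F^*(f dg) = (f ∘ F) d(g ∘ F), substitute each coordinate x_i by F_i(u, v) in f_i, and replace dx_i by d F_i = (∂F_i/∂u) du + (∂F_i/∂v) dv.
  For the x component: f_1(F) = -u; d F_1 = (1) du + (0) dv
  For the y component: f_2(F) = u*(3*v + 7); d F_2 = (-4*u + 3*v) du + (3*u) dv
  For the z component: f_3(F) = 2*u*(-2*u + 3*v); d F_3 = (-v - 2) du + (-u) dv
Combining and collecting du, dv coefficients:
  coeff of du: u*(-8*u*v - 20*u + 3*v^2 + 9*v - 1)
  coeff of dv: u^2*(4*u + 3*v + 21)
F^* omega = (u*(-8*u*v - 20*u + 3*v^2 + 9*v - 1)) du + (u^2*(4*u + 3*v + 21)) dv.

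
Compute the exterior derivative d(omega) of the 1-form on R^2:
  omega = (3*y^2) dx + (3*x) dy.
d(omega) = (3 - 6*y) dx ∧ dy

For a 1-form omega = sum_i f_i dx_i, the exterior derivative is
  d(omega) = sum_{i < j} (∂f_j/∂x_i - ∂f_i/∂x_j) dx_i ∧ dx_j.
  coefficient of dx ∧ dy: ∂f_2/∂x - ∂f_1/∂y = ∂(3*x)/∂x - ∂(3*y^2)/∂y = 3 - 6*y
Assembling: d(omega) = (3 - 6*y) dx ∧ dy.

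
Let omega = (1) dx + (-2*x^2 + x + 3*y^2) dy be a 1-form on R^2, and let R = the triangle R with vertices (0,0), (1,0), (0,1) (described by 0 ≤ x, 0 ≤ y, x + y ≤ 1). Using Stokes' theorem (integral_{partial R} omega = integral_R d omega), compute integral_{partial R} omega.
integral_(partial R) omega = -1/6

Stokes: integral_partial_R omega = integral_R d omega with d omega = (∂Q/∂x - ∂P/∂y) dx ∧ dy.
  ∂Q/∂x = 1 - 4*x
  ∂P/∂y = 0
  integrand = ∂Q/∂x - ∂P/∂y = 1 - 4*x.
Integrating over R: integral_0^1 integral_0^{1-x} (1 - 4*x) dy dx = -1/6.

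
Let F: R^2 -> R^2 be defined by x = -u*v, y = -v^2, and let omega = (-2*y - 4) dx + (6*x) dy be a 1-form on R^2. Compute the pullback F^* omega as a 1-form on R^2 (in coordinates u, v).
F^* omega = (2*v*(2 - v^2)) du + (2*u*(5*v^2 + 2)) dv

Using F^*(f dg) = (f ∘ F) d(g ∘ F), substitute each coordinate x_i by F_i(u, v) in f_i, and replace dx_i by d F_i = (∂F_i/∂u) du + (∂F_i/∂v) dv.
  For the x component: f_1(F) = 2*v^2 - 4; d F_1 = (-v) du + (-u) dv
  For the y component: f_2(F) = -6*u*v; d F_2 = (0) du + (-2*v) dv
Combining and collecting du, dv coefficients:
  coeff of du: 2*v*(2 - v^2)
  coeff of dv: 2*u*(5*v^2 + 2)
F^* omega = (2*v*(2 - v^2)) du + (2*u*(5*v^2 + 2)) dv.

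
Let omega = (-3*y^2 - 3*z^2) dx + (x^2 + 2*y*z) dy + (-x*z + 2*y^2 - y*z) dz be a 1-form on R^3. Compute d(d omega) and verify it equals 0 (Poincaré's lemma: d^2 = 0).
d(d omega) = 0

Step 1: d omega = sum_{i<j} (∂f_j/∂x_i - ∂f_i/∂x_j) dx_i ∧ dx_j:
  coeff of dx ∧ dy: 2*x + 6*y
  coeff of dx ∧ dz: 5*z
  coeff of dy ∧ dz: 2*y - z
Step 2: Apply d again to each 2-form coefficient. The only possible 3-form in R^3 is dx ∧ dy ∧ dz, with coefficient
  ∂(coeff of dy∧dz)/∂x - ∂(coeff of dx∧dz)/∂y + ∂(coeff of dx∧dy)/∂z
  = ∂/∂x (2*y - z) - ∂/∂y (5*z) + ∂/∂z (2*x + 6*y).
Each of these terms simplifies to sums of mixed partials that cancel in pairs. The result is 0 (by equality of mixed partials for smooth functions — Schwarz / Clairaut).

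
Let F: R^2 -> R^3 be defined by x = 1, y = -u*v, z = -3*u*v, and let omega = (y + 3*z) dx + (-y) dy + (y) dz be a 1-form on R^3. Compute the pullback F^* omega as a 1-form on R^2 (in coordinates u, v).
F^* omega = (2*u*v^2) du + (2*u^2*v) dv

Using F^*(f dg) = (f ∘ F) d(g ∘ F), substitute each coordinate x_i by F_i(u, v) in f_i, and replace dx_i by d F_i = (∂F_i/∂u) du + (∂F_i/∂v) dv.
  For the x component: f_1(F) = -10*u*v; d F_1 = (0) du + (0) dv
  For the y component: f_2(F) = u*v; d F_2 = (-v) du + (-u) dv
  For the z component: f_3(F) = -u*v; d F_3 = (-3*v) du + (-3*u) dv
Combining and collecting du, dv coefficients:
  coeff of du: 2*u*v^2
  coeff of dv: 2*u^2*v
F^* omega = (2*u*v^2) du + (2*u^2*v) dv.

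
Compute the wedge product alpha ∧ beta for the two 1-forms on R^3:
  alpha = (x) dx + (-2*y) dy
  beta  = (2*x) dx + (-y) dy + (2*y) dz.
alpha ∧ beta = (3*x*y) dx ∧ dy + (2*x*y) dx ∧ dz + (-4*y^2) dy ∧ dz

Distribute the wedge, using dx_i ∧ dx_j = -dx_j ∧ dx_i and dx_i ∧ dx_i = 0. For each pair (i, j) with i < j, the coefficient of dx_i ∧ dx_j in alpha ∧ beta is (alpha_i * beta_j - alpha_j * beta_i). Collecting: alpha ∧ beta = (3*x*y) dx ∧ dy + (2*x*y) dx ∧ dz + (-4*y^2) dy ∧ dz.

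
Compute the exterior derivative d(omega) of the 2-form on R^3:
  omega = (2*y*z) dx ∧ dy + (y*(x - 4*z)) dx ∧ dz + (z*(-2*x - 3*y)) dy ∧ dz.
d(omega) = (-x + 2*y + 2*z) dx ∧ dy ∧ dz

For a 2-form omega = sum_{i<j} g_{ij} dx_i ∧ dx_j, the exterior derivative is
  d(omega) = sum_{i<j} d(g_{ij}) ∧ dx_i ∧ dx_j = sum_{i<j, k} (∂g_{ij}/∂x_k) dx_k ∧ dx_i ∧ dx_j.
Expand each term, using dx_k ∧ dx_i ∧ dx_j = sgn(permutation) dx_{(a)} ∧ dx_{(b)} ∧ dx_{(c)} with (a < b < c) sorted:
  d(2*y*z) includes (∂/∂z)(2*y*z) dz = (2*y) dz, which multiplied by dx ∧ dy gives (2*y) dx ∧ dy ∧ dz
  d(y*(x - 4*z)) includes (∂/∂y)(y*(x - 4*z)) dy = (x - 4*z) dy, which multiplied by dx ∧ dz gives (-x + 4*z) dx ∧ dy ∧ dz
  d(z*(-2*x - 3*y)) includes (∂/∂x)(z*(-2*x - 3*y)) dx = (-2*z) dx, which multiplied by dy ∧ dz gives (-2*z) dx ∧ dy ∧ dz
Collecting like 3-forms: d(omega) = (-x + 2*y + 2*z) dx ∧ dy ∧ dz.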